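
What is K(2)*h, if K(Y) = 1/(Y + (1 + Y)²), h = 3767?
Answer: 3767/11 ≈ 342.45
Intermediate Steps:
K(2)*h = 3767/(2 + (1 + 2)²) = 3767/(2 + 3²) = 3767/(2 + 9) = 3767/11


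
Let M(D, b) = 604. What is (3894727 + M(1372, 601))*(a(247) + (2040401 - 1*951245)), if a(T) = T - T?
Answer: 4242623130636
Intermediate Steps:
a(T) = 0
(3894727 + M(1372, 601))*(a(247) + (2040401 - 1*951245)) = (3894727 + 604)*(0 + (2040401 - 1*951245)) = 3895331*(0 + (2040401 - 951245)) = 3895331*(0 + 1089156) = 3895331*1089156 = 4242623130636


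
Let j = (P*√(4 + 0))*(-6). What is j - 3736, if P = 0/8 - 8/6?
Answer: -3720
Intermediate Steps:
P = -4/3 (P = 0*(⅛) - 8*⅙ = 0 - 4/3 = -4/3 ≈ -1.3333)
j = 16 (j = -4*√(4 + 0)/3*(-6) = -4*√4/3*(-6) = -4/3*2*(-6) = -8/3*(-6) = 16)
j - 3736 = 16 - 3736 = -3720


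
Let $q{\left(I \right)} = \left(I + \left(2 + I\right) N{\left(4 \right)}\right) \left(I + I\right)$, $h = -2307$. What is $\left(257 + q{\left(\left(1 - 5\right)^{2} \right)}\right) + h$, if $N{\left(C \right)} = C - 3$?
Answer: $-962$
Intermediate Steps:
$N{\left(C \right)} = -3 + C$ ($N{\left(C \right)} = C - 3 = -3 + C$)
$q{\left(I \right)} = 2 I \left(2 + 2 I\right)$ ($q{\left(I \right)} = \left(I + \left(2 + I\right) \left(-3 + 4\right)\right) \left(I + I\right) = \left(I + \left(2 + I\right) 1\right) 2 I = \left(I + \left(2 + I\right)\right) 2 I = \left(2 + 2 I\right) 2 I = 2 I \left(2 + 2 I\right)$)
$\left(257 + q{\left(\left(1 - 5\right)^{2} \right)}\right) + h = \left(257 + 4 \left(1 - 5\right)^{2} \left(1 + \left(1 - 5\right)^{2}\right)\right) - 2307 = \left(257 + 4 \left(-4\right)^{2} \left(1 + \left(-4\right)^{2}\right)\right) - 2307 = \left(257 + 4 \cdot 16 \left(1 + 16\right)\right) - 2307 = \left(257 + 4 \cdot 16 \cdot 17\right) - 2307 = \left(257 + 1088\right) - 2307 = 1345 - 2307 = -962$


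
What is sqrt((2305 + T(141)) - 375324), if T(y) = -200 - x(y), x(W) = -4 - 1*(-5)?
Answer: 2*I*sqrt(93305) ≈ 610.92*I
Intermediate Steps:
x(W) = 1 (x(W) = -4 + 5 = 1)
T(y) = -201 (T(y) = -200 - 1*1 = -200 - 1 = -201)
sqrt((2305 + T(141)) - 375324) = sqrt((2305 - 201) - 375324) = sqrt(2104 - 375324) = sqrt(-373220) = 2*I*sqrt(93305)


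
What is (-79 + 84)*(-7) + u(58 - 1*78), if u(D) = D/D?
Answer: -34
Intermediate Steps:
u(D) = 1
(-79 + 84)*(-7) + u(58 - 1*78) = (-79 + 84)*(-7) + 1 = 5*(-7) + 1 = -35 + 1 = -34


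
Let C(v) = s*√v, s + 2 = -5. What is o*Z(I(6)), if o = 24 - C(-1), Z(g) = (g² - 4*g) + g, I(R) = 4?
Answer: 96 + 28*I ≈ 96.0 + 28.0*I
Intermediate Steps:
s = -7 (s = -2 - 5 = -7)
C(v) = -7*√v
Z(g) = g² - 3*g
o = 24 + 7*I (o = 24 - (-7)*√(-1) = 24 - (-7)*I = 24 + 7*I ≈ 24.0 + 7.0*I)
o*Z(I(6)) = (24 + 7*I)*(4*(-3 + 4)) = (24 + 7*I)*(4*1) = (24 + 7*I)*4 = 96 + 28*I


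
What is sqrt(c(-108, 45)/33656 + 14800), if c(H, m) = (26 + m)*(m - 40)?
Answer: sqrt(4191090430170)/16828 ≈ 121.66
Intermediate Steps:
c(H, m) = (-40 + m)*(26 + m) (c(H, m) = (26 + m)*(-40 + m) = (-40 + m)*(26 + m))
sqrt(c(-108, 45)/33656 + 14800) = sqrt((-1040 + 45**2 - 14*45)/33656 + 14800) = sqrt((-1040 + 2025 - 630)*(1/33656) + 14800) = sqrt(355*(1/33656) + 14800) = sqrt(355/33656 + 14800) = sqrt(498109155/33656) = sqrt(4191090430170)/16828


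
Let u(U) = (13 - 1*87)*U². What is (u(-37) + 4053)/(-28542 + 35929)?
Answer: -97253/7387 ≈ -13.165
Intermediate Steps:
u(U) = -74*U² (u(U) = (13 - 87)*U² = -74*U²)
(u(-37) + 4053)/(-28542 + 35929) = (-74*(-37)² + 4053)/(-28542 + 35929) = (-74*1369 + 4053)/7387 = (-101306 + 4053)*(1/7387) = -97253*1/7387 = -97253/7387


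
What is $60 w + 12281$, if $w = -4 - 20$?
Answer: $10841$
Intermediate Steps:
$w = -24$
$60 w + 12281 = 60 \left(-24\right) + 12281 = -1440 + 12281 = 10841$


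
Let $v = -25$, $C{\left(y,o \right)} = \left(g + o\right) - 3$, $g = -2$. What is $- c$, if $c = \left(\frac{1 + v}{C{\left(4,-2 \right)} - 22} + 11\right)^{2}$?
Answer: $- \frac{117649}{841} \approx -139.89$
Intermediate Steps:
$C{\left(y,o \right)} = -5 + o$ ($C{\left(y,o \right)} = \left(-2 + o\right) - 3 = -5 + o$)
$c = \frac{117649}{841}$ ($c = \left(\frac{1 - 25}{\left(-5 - 2\right) - 22} + 11\right)^{2} = \left(- \frac{24}{-7 - 22} + 11\right)^{2} = \left(- \frac{24}{-29} + 11\right)^{2} = \left(\left(-24\right) \left(- \frac{1}{29}\right) + 11\right)^{2} = \left(\frac{24}{29} + 11\right)^{2} = \left(\frac{343}{29}\right)^{2} = \frac{117649}{841} \approx 139.89$)
$- c = \left(-1\right) \frac{117649}{841} = - \frac{117649}{841}$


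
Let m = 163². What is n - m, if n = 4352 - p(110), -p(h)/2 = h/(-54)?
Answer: -599969/27 ≈ -22221.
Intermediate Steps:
p(h) = h/27 (p(h) = -2*h/(-54) = -2*h*(-1)/54 = -(-1)*h/27 = h/27)
m = 26569
n = 117394/27 (n = 4352 - 110/27 = 117394/27 ≈ 4347.9)
n - m = 117394/27 - 1*26569 = 117394/27 - 26569 = -599969/27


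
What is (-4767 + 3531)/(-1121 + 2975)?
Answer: -2/3 ≈ -0.66667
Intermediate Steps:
(-4767 + 3531)/(-1121 + 2975) = -1236/1854 = -1236*1/1854 = -2/3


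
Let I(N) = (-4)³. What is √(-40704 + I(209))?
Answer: 56*I*√13 ≈ 201.91*I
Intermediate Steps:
I(N) = -64
√(-40704 + I(209)) = √(-40704 - 64) = √(-40768) = 56*I*√13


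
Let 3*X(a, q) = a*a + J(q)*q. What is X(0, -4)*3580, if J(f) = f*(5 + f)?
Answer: 57280/3 ≈ 19093.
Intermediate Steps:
X(a, q) = a²/3 + q²*(5 + q)/3 (X(a, q) = (a*a + (q*(5 + q))*q)/3 = (a² + q²*(5 + q))/3 = a²/3 + q²*(5 + q)/3)
X(0, -4)*3580 = ((⅓)*0² + (⅓)*(-4)²*(5 - 4))*3580 = ((⅓)*0 + (⅓)*16*1)*3580 = (0 + 16/3)*3580 = (16/3)*3580 = 57280/3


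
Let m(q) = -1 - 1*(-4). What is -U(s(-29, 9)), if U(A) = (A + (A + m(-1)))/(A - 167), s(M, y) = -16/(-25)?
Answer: 107/4159 ≈ 0.025727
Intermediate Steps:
m(q) = 3 (m(q) = -1 + 4 = 3)
s(M, y) = 16/25 (s(M, y) = -16*(-1/25) = 16/25)
U(A) = (3 + 2*A)/(-167 + A) (U(A) = (A + (A + 3))/(A - 167) = (A + (3 + A))/(-167 + A) = (3 + 2*A)/(-167 + A))
-U(s(-29, 9)) = -(3 + 2*(16/25))/(-167 + 16/25) = -(3 + 32/25)/(-4159/25) = -(-25)*107/(4159*25) = -1*(-107/4159) = 107/4159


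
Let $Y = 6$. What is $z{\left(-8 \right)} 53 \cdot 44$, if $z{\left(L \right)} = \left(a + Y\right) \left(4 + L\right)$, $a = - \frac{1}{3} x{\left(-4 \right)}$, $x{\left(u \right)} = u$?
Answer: $- \frac{205216}{3} \approx -68405.0$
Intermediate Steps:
$a = \frac{4}{3}$ ($a = - \frac{1}{3} \left(-4\right) = \left(-1\right) \frac{1}{3} \left(-4\right) = \left(- \frac{1}{3}\right) \left(-4\right) = \frac{4}{3} \approx 1.3333$)
$z{\left(L \right)} = \frac{88}{3} + \frac{22 L}{3}$ ($z{\left(L \right)} = \left(\frac{4}{3} + 6\right) \left(4 + L\right) = \frac{22 \left(4 + L\right)}{3} = \frac{88}{3} + \frac{22 L}{3}$)
$z{\left(-8 \right)} 53 \cdot 44 = \left(\frac{88}{3} + \frac{22}{3} \left(-8\right)\right) 53 \cdot 44 = \left(\frac{88}{3} - \frac{176}{3}\right) 53 \cdot 44 = \left(- \frac{88}{3}\right) 53 \cdot 44 = \left(- \frac{4664}{3}\right) 44 = - \frac{205216}{3}$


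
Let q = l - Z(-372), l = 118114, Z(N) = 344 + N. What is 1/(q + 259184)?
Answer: 1/377326 ≈ 2.6502e-6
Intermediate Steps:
q = 118142 (q = 118114 - (344 - 372) = 118114 - 1*(-28) = 118114 + 28 = 118142)
1/(q + 259184) = 1/(118142 + 259184) = 1/377326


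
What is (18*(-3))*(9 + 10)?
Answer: -1026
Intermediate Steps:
(18*(-3))*(9 + 10) = -54*19 = -1026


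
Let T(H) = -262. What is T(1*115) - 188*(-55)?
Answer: 10078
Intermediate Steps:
T(1*115) - 188*(-55) = -262 - 188*(-55) = -262 + 10340 = 10078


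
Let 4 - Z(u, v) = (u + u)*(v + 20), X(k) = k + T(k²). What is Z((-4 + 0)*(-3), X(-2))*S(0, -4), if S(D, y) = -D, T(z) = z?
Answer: 0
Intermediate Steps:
X(k) = k + k²
Z(u, v) = 4 - 2*u*(20 + v) (Z(u, v) = 4 - (u + u)*(v + 20) = 4 - 2*u*(20 + v))
Z((-4 + 0)*(-3), X(-2))*S(0, -4) = (4 - 40*(-4 + 0)*(-3) - 2*(-4 + 0)*(-3)*(-2*(1 - 2)))*(-1*0) = (4 - (-160)*(-3) - 2*(-4*(-3))*(-2*(-1)))*0 = (4 - 40*12 - 2*12*2)*0 = (4 - 480 - 48)*0 = -524*0 = 0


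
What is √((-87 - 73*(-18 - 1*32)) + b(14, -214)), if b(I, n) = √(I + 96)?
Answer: √(3563 + √110) ≈ 59.779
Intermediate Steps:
b(I, n) = √(96 + I)
√((-87 - 73*(-18 - 1*32)) + b(14, -214)) = √((-87 - 73*(-18 - 1*32)) + √(96 + 14)) = √((-87 - 73*(-18 - 32)) + √110) = √((-87 - 73*(-50)) + √110) = √((-87 + 3650) + √110) = √(3563 + √110)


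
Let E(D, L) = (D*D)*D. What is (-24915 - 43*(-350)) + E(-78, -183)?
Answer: -484417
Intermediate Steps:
E(D, L) = D**3 (E(D, L) = D**2*D = D**3)
(-24915 - 43*(-350)) + E(-78, -183) = (-24915 - 43*(-350)) + (-78)**3 = (-24915 + 15050) - 474552 = -9865 - 474552 = -484417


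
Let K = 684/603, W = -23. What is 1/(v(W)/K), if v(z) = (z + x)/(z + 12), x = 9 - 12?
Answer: 418/871 ≈ 0.47991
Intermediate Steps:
K = 76/67 (K = 684*(1/603) = 76/67 ≈ 1.1343)
x = -3
v(z) = (-3 + z)/(12 + z) (v(z) = (z - 3)/(z + 12) = (-3 + z)/(12 + z))
1/(v(W)/K) = 1/(((-3 - 23)/(12 - 23))/(76/67)) = 1/((-26/(-11))*(67/76)) = 1/(-1/11*(-26)*(67/76)) = 1/((26/11)*(67/76)) = 1/(871/418) = 418/871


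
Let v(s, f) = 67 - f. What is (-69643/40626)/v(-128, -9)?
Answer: -69643/3087576 ≈ -0.022556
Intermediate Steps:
(-69643/40626)/v(-128, -9) = (-69643/40626)/(67 - 1*(-9)) = (-69643*1/40626)/(67 + 9) = -69643/40626/76 = -69643/40626*1/76 = -69643/3087576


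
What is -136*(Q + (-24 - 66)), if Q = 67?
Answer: 3128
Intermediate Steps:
-136*(Q + (-24 - 66)) = -136*(67 + (-24 - 66)) = -136*(67 - 90) = -136*(-23) = 3128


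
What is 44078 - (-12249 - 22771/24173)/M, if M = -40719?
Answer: 43385696340338/984300387 ≈ 44078.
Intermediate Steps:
44078 - (-12249 - 22771/24173)/M = 44078 - (-12249 - 22771/24173)/(-40719) = 44078 - (-12249 - 22771*1/24173)*(-1)/40719 = 44078 - (-12249 - 22771/24173)*(-1)/40719 = 44078 - (-296117848)*(-1)/(24173*40719) = 44078 - 1*296117848/984300387 = 44078 - 296117848/984300387 = 43385696340338/984300387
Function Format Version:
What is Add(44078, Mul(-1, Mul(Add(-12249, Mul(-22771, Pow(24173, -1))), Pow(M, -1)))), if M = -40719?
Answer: Rational(43385696340338, 984300387) ≈ 44078.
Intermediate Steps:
Add(44078, Mul(-1, Mul(Add(-12249, Mul(-22771, Pow(24173, -1))), Pow(M, -1)))) = Add(44078, Mul(-1, Mul(Add(-12249, Mul(-22771, Pow(24173, -1))), Pow(-40719, -1)))) = Add(44078, Mul(-1, Mul(Add(-12249, Mul(-22771, Rational(1, 24173))), Rational(-1, 40719)))) = Add(44078, Mul(-1, Mul(Add(-12249, Rational(-22771, 24173)), Rational(-1, 40719)))) = Add(44078, Mul(-1, Mul(Rational(-296117848, 24173), Rational(-1, 40719)))) = Add(44078, Mul(-1, Rational(296117848, 984300387))) = Add(44078, Rational(-296117848, 984300387)) = Rational(43385696340338, 984300387)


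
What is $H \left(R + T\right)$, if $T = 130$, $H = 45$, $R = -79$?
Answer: $2295$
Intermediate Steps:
$H \left(R + T\right) = 45 \left(-79 + 130\right) = 45 \cdot 51 = 2295$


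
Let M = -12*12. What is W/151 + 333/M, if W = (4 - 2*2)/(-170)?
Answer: -37/16 ≈ -2.3125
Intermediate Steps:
M = -144
W = 0 (W = (4 - 4)*(-1/170) = 0*(-1/170) = 0)
W/151 + 333/M = 0/151 + 333/(-144) = 0*(1/151) + 333*(-1/144) = 0 - 37/16 = -37/16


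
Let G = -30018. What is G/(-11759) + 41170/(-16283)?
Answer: 4665064/191471797 ≈ 0.024364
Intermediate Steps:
G/(-11759) + 41170/(-16283) = -30018/(-11759) + 41170/(-16283) = -30018*(-1/11759) + 41170*(-1/16283) = 30018/11759 - 41170/16283 = 4665064/191471797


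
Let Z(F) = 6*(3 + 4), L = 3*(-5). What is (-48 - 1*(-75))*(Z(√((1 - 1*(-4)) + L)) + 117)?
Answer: 4293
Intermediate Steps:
L = -15
Z(F) = 42 (Z(F) = 6*7 = 42)
(-48 - 1*(-75))*(Z(√((1 - 1*(-4)) + L)) + 117) = (-48 - 1*(-75))*(42 + 117) = (-48 + 75)*159 = 27*159 = 4293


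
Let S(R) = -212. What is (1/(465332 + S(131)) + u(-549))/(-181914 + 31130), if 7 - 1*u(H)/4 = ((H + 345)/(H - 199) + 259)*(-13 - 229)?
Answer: -116746980481/70132654080 ≈ -1.6647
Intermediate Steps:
u(H) = 250740 + 968*(345 + H)/(-199 + H) (u(H) = 28 - 4*((H + 345)/(H - 199) + 259)*(-13 - 229) = 28 - 4*((345 + H)/(-199 + H) + 259)*(-242) = 28 - 4*(259 + (345 + H)/(-199 + H))*(-242) = 28 - 4*(-62678 - 242*(345 + H)/(-199 + H)) = 28 + (250712 + 968*(345 + H)/(-199 + H)) = 250740 + 968*(345 + H)/(-199 + H))
(1/(465332 + S(131)) + u(-549))/(-181914 + 31130) = (1/(465332 - 212) + 4*(-12390825 + 62927*(-549))/(-199 - 549))/(-181914 + 31130) = (1/465120 + 4*(-12390825 - 34546923)/(-748))/(-150784) = (1/465120 + 4*(-1/748)*(-46937748))*(-1/150784) = (1/465120 + 251004)*(-1/150784) = (116746980481/465120)*(-1/150784) = -116746980481/70132654080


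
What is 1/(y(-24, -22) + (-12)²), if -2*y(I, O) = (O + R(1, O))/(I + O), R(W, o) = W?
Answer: 92/13227 ≈ 0.0069555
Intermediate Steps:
y(I, O) = -(1 + O)/(2*(I + O)) (y(I, O) = -(O + 1)/(2*(I + O)) = -(1 + O)/(2*(I + O)))
1/(y(-24, -22) + (-12)²) = 1/((-1 - 1*(-22))/(2*(-24 - 22)) + (-12)²) = 1/((½)*(-1 + 22)/(-46) + 144) = 1/((½)*(-1/46)*21 + 144) = 1/(-21/92 + 144) = 1/(13227/92) = 92/13227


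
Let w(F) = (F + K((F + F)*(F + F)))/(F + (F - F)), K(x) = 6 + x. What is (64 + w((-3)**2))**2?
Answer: 93025/9 ≈ 10336.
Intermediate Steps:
w(F) = (6 + F + 4*F**2)/F (w(F) = (F + (6 + (F + F)*(F + F)))/(F + (F - F)) = (F + (6 + (2*F)*(2*F)))/(F + 0) = (F + (6 + 4*F**2))/F = (6 + F + 4*F**2)/F)
(64 + w((-3)**2))**2 = (64 + (1 + 4*(-3)**2 + 6/((-3)**2)))**2 = (64 + (1 + 4*9 + 6/9))**2 = (64 + (1 + 36 + 6*(1/9)))**2 = (64 + (1 + 36 + 2/3))**2 = (64 + 113/3)**2 = (305/3)**2 = 93025/9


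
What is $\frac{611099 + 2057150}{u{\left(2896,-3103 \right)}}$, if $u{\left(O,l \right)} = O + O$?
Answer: $\frac{2668249}{5792} \approx 460.68$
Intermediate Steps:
$u{\left(O,l \right)} = 2 O$
$\frac{611099 + 2057150}{u{\left(2896,-3103 \right)}} = \frac{611099 + 2057150}{2 \cdot 2896} = \frac{2668249}{5792}$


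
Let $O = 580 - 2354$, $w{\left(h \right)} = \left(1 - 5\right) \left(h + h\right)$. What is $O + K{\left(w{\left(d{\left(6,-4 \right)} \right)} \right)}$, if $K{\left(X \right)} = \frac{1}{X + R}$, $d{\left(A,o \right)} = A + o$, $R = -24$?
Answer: $- \frac{70961}{40} \approx -1774.0$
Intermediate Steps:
$w{\left(h \right)} = - 8 h$ ($w{\left(h \right)} = - 4 \cdot 2 h = - 8 h$)
$K{\left(X \right)} = \frac{1}{-24 + X}$ ($K{\left(X \right)} = \frac{1}{X - 24} = \frac{1}{-24 + X}$)
$O = -1774$ ($O = 580 - 2354 = -1774$)
$O + K{\left(w{\left(d{\left(6,-4 \right)} \right)} \right)} = -1774 + \frac{1}{-24 - 8 \left(6 - 4\right)} = -1774 + \frac{1}{-24 - 16} = -1774 + \frac{1}{-40} = -1774 - \frac{1}{40} = - \frac{70961}{40}$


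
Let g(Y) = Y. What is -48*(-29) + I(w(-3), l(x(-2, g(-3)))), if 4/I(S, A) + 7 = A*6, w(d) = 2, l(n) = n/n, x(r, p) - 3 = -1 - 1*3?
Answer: 1388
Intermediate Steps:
x(r, p) = -1 (x(r, p) = 3 + (-1 - 1*3) = 3 + (-1 - 3) = 3 - 4 = -1)
l(n) = 1
I(S, A) = 4/(-7 + 6*A) (I(S, A) = 4/(-7 + A*6) = 4/(-7 + 6*A))
-48*(-29) + I(w(-3), l(x(-2, g(-3)))) = -48*(-29) + 4/(-7 + 6*1) = 1392 + 4/(-7 + 6) = 1392 + 4/(-1) = 1392 + 4*(-1) = 1392 - 4 = 1388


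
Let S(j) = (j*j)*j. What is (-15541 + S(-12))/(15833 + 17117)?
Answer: -17269/32950 ≈ -0.52410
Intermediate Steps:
S(j) = j³ (S(j) = j²*j = j³)
(-15541 + S(-12))/(15833 + 17117) = (-15541 + (-12)³)/(15833 + 17117) = (-15541 - 1728)/32950 = -17269*1/32950 = -17269/32950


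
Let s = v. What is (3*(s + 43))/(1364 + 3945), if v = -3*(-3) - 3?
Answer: 147/5309 ≈ 0.027689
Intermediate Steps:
v = 6 (v = 9 - 3 = 6)
s = 6
(3*(s + 43))/(1364 + 3945) = (3*(6 + 43))/(1364 + 3945) = (3*49)/5309 = 147*(1/5309) = 147/5309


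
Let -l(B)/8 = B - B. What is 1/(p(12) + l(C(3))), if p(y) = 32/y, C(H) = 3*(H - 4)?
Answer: 3/8 ≈ 0.37500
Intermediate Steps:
C(H) = -12 + 3*H (C(H) = 3*(-4 + H) = -12 + 3*H)
l(B) = 0 (l(B) = -8*(B - B) = -8*0 = 0)
1/(p(12) + l(C(3))) = 1/(32/12 + 0) = 1/(32*(1/12) + 0) = 1/(8/3 + 0) = 1/(8/3) = 3/8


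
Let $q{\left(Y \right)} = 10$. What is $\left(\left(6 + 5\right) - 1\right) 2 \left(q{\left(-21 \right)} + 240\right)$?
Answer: $5000$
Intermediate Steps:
$\left(\left(6 + 5\right) - 1\right) 2 \left(q{\left(-21 \right)} + 240\right) = \left(\left(6 + 5\right) - 1\right) 2 \left(10 + 240\right) = \left(11 - 1\right) 2 \cdot 250 = 10 \cdot 2 \cdot 250 = 20 \cdot 250 = 5000$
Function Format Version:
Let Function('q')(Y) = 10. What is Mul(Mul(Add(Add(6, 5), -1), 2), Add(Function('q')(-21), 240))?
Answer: 5000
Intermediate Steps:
Mul(Mul(Add(Add(6, 5), -1), 2), Add(Function('q')(-21), 240)) = Mul(Mul(Add(Add(6, 5), -1), 2), Add(10, 240)) = Mul(Mul(Add(11, -1), 2), 250) = Mul(Mul(10, 2), 250) = Mul(20, 250) = 5000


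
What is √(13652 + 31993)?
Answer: √45645 ≈ 213.65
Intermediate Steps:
√(13652 + 31993) = √45645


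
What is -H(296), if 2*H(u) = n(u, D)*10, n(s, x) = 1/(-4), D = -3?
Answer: 5/4 ≈ 1.2500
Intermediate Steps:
n(s, x) = -¼
H(u) = -5/4 (H(u) = (-¼*10)/2 = (½)*(-5/2) = -5/4)
-H(296) = -1*(-5/4) = 5/4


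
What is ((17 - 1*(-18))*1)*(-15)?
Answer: -525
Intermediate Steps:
((17 - 1*(-18))*1)*(-15) = ((17 + 18)*1)*(-15) = (35*1)*(-15) = 35*(-15) = -525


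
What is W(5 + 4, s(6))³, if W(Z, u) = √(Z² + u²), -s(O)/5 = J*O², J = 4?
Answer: 4666329*√6401 ≈ 3.7334e+8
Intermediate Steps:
s(O) = -20*O²
W(5 + 4, s(6))³ = (√((5 + 4)² + (-20*6²)²))³ = (√(9² + (-20*36)²))³ = (√(81 + (-720)²))³ = (√(81 + 518400))³ = (√518481)³ = (9*√6401)³ = 4666329*√6401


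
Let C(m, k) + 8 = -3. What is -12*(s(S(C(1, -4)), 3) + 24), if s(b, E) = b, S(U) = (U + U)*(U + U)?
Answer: -6096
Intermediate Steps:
C(m, k) = -11 (C(m, k) = -8 - 3 = -11)
S(U) = 4*U² (S(U) = (2*U)*(2*U) = 4*U²)
-12*(s(S(C(1, -4)), 3) + 24) = -12*(4*(-11)² + 24) = -12*(4*121 + 24) = -12*(484 + 24) = -12*508 = -6096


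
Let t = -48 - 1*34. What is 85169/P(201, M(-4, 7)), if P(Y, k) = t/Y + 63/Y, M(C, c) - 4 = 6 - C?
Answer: -17118969/19 ≈ -9.0100e+5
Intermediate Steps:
t = -82 (t = -48 - 34 = -82)
M(C, c) = 10 - C (M(C, c) = 4 + (6 - C) = 10 - C)
P(Y, k) = -19/Y (P(Y, k) = -82/Y + 63/Y = -19/Y)
85169/P(201, M(-4, 7)) = 85169/((-19/201)) = 85169/((-19*1/201)) = 85169/(-19/201) = 85169*(-201/19) = -17118969/19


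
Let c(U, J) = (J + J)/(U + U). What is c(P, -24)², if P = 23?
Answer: 576/529 ≈ 1.0888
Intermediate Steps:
c(U, J) = J/U (c(U, J) = (2*J)/((2*U)) = (2*J)*(1/(2*U)) = J/U)
c(P, -24)² = (-24/23)² = 576/529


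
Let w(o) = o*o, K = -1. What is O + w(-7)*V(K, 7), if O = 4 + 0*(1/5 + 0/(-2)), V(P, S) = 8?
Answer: 396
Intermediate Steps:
O = 4 (O = 4 + 0*(1*(1/5) + 0*(-1/2)) = 4 + 0*(1/5 + 0) = 4 + 0*(1/5) = 4 + 0 = 4)
w(o) = o**2
O + w(-7)*V(K, 7) = 4 + (-7)**2*8 = 4 + 49*8 = 4 + 392 = 396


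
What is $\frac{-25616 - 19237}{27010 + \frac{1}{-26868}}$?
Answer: $- \frac{1205110404}{725704679} \approx -1.6606$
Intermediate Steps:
$\frac{-25616 - 19237}{27010 + \frac{1}{-26868}} = - \frac{44853}{27010 - \frac{1}{26868}} = - \frac{44853}{\frac{725704679}{26868}} = \left(-44853\right) \frac{26868}{725704679} = - \frac{1205110404}{725704679}$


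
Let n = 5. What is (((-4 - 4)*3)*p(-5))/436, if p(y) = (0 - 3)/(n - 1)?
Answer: 9/218 ≈ 0.041284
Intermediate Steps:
p(y) = -3/4 (p(y) = (0 - 3)/(5 - 1) = -3/4)
(((-4 - 4)*3)*p(-5))/436 = (((-4 - 4)*3)*(-3/4))/436 = (-8*3*(-3/4))*(1/436) = -24*(-3/4)*(1/436) = 18*(1/436) = 9/218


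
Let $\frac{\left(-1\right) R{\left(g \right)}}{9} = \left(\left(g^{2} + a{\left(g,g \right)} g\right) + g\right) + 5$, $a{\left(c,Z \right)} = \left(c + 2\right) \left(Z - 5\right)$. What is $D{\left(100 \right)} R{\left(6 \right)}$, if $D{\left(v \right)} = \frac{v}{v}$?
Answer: $-855$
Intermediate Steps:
$D{\left(v \right)} = 1$
$a{\left(c,Z \right)} = \left(-5 + Z\right) \left(2 + c\right)$ ($a{\left(c,Z \right)} = \left(2 + c\right) \left(-5 + Z\right) = \left(-5 + Z\right) \left(2 + c\right)$)
$R{\left(g \right)} = -45 - 9 g - 9 g^{2} - 9 g \left(-10 + g^{2} - 3 g\right)$ ($R{\left(g \right)} = - 9 \left(\left(\left(g^{2} + \left(-10 - 5 g + 2 g + g g\right) g\right) + g\right) + 5\right) = - 9 \left(\left(\left(g^{2} + \left(-10 - 5 g + 2 g + g^{2}\right) g\right) + g\right) + 5\right) = - 9 \left(\left(\left(g^{2} + \left(-10 + g^{2} - 3 g\right) g\right) + g\right) + 5\right) = - 9 \left(\left(\left(g^{2} + g \left(-10 + g^{2} - 3 g\right)\right) + g\right) + 5\right) = - 9 \left(\left(g + g^{2} + g \left(-10 + g^{2} - 3 g\right)\right) + 5\right) = - 9 \left(5 + g + g^{2} + g \left(-10 + g^{2} - 3 g\right)\right) = -45 - 9 g - 9 g^{2} - 9 g \left(-10 + g^{2} - 3 g\right)$)
$D{\left(100 \right)} R{\left(6 \right)} = 1 \left(-45 - 9 \cdot 6^{3} + 18 \cdot 6^{2} + 81 \cdot 6\right) = 1 \left(-45 - 1944 + 18 \cdot 36 + 486\right) = 1 \left(-45 - 1944 + 648 + 486\right) = 1 \left(-855\right) = -855$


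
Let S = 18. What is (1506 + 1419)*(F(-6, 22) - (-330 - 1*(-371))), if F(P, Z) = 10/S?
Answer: -118300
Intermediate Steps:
F(P, Z) = 5/9 (F(P, Z) = 10/18 = 10*(1/18) = 5/9)
(1506 + 1419)*(F(-6, 22) - (-330 - 1*(-371))) = (1506 + 1419)*(5/9 - (-330 - 1*(-371))) = 2925*(5/9 - (-330 + 371)) = 2925*(5/9 - 1*41) = 2925*(5/9 - 41) = 2925*(-364/9) = -118300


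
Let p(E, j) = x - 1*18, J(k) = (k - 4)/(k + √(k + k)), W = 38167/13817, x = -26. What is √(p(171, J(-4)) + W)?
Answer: 3*I*√874740453/13817 ≈ 6.4217*I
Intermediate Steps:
W = 38167/13817 (W = 38167*(1/13817) = 38167/13817 ≈ 2.7623)
J(k) = (-4 + k)/(k + √2*√k) (J(k) = (-4 + k)/(k + √(2*k)) = (-4 + k)/(k + √2*√k))
p(E, j) = -44 (p(E, j) = -26 - 1*18 = -26 - 18 = -44)
√(p(171, J(-4)) + W) = √(-44 + 38167/13817) = √(-569781/13817) = 3*I*√874740453/13817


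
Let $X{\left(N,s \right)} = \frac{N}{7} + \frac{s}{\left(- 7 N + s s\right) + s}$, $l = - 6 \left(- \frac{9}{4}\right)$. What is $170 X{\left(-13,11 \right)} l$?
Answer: $- \frac{6476490}{1561} \approx -4148.9$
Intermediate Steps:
$l = \frac{27}{2}$ ($l = - 6 \left(\left(-9\right) \frac{1}{4}\right) = \left(-6\right) \left(- \frac{9}{4}\right) = \frac{27}{2} \approx 13.5$)
$X{\left(N,s \right)} = \frac{N}{7} + \frac{s}{s + s^{2} - 7 N}$ ($X{\left(N,s \right)} = N \frac{1}{7} + \frac{s}{\left(- 7 N + s^{2}\right) + s} = \frac{N}{7} + \frac{s}{\left(s^{2} - 7 N\right) + s} = \frac{N}{7} + \frac{s}{s + s^{2} - 7 N}$)
$170 X{\left(-13,11 \right)} l = 170 \frac{11 - \left(-13\right)^{2} + \frac{1}{7} \left(-13\right) 11 + \frac{1}{7} \left(-13\right) 11^{2}}{11 + 11^{2} - -91} \cdot \frac{27}{2} = 170 \frac{11 - 169 - \frac{143}{7} + \frac{1}{7} \left(-13\right) 121}{11 + 121 + 91} \cdot \frac{27}{2} = 170 \frac{11 - 169 - \frac{143}{7} - \frac{1573}{7}}{223} \cdot \frac{27}{2} = 170 \cdot \frac{1}{223} \left(- \frac{2822}{7}\right) \frac{27}{2} = 170 \left(- \frac{2822}{1561}\right) \frac{27}{2} = \left(- \frac{479740}{1561}\right) \frac{27}{2} = - \frac{6476490}{1561}$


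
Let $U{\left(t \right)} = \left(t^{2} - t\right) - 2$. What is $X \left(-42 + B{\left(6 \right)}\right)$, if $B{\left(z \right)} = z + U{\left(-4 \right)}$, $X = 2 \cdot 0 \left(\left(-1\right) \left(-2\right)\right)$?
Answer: $0$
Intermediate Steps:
$U{\left(t \right)} = -2 + t^{2} - t$
$X = 0$ ($X = 0 \cdot 2 = 0$)
$B{\left(z \right)} = 18 + z$ ($B{\left(z \right)} = z - \left(-2 - 16\right) = z + \left(-2 + 16 + 4\right) = z + 18 = 18 + z$)
$X \left(-42 + B{\left(6 \right)}\right) = 0 \left(-42 + \left(18 + 6\right)\right) = 0 \left(-42 + 24\right) = 0 \left(-18\right) = 0$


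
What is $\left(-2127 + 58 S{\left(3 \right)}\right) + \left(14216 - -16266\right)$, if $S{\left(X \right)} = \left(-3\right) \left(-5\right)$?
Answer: $29225$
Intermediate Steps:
$S{\left(X \right)} = 15$
$\left(-2127 + 58 S{\left(3 \right)}\right) + \left(14216 - -16266\right) = \left(-2127 + 58 \cdot 15\right) + \left(14216 - -16266\right) = \left(-2127 + 870\right) + \left(14216 + 16266\right) = -1257 + 30482 = 29225$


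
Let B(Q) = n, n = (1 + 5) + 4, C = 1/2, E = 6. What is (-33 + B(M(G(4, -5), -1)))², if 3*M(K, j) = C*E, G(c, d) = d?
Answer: 529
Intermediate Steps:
C = ½ ≈ 0.50000
M(K, j) = 1 (M(K, j) = ((½)*6)/3 = (⅓)*3 = 1)
n = 10 (n = 6 + 4 = 10)
B(Q) = 10
(-33 + B(M(G(4, -5), -1)))² = (-33 + 10)² = (-23)² = 529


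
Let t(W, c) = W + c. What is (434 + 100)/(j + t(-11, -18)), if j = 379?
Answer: 267/175 ≈ 1.5257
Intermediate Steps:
(434 + 100)/(j + t(-11, -18)) = (434 + 100)/(379 + (-11 - 18)) = 534/(379 - 29) = 534/350 = 534*(1/350) = 267/175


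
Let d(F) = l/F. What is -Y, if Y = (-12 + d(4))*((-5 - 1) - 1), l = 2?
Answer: -161/2 ≈ -80.500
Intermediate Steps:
d(F) = 2/F
Y = 161/2 (Y = (-12 + 2/4)*((-5 - 1) - 1) = (-12 + 2*(¼))*(-6 - 1) = (-12 + ½)*(-7) = -23/2*(-7) = 161/2 ≈ 80.500)
-Y = -1*161/2 = -161/2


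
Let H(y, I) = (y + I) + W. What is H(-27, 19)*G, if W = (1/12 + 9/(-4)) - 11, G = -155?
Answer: 19685/6 ≈ 3280.8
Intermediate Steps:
W = -79/6 (W = (1*(1/12) + 9*(-¼)) - 11 = (1/12 - 9/4) - 11 = -13/6 - 11 = -79/6 ≈ -13.167)
H(y, I) = -79/6 + I + y (H(y, I) = (y + I) - 79/6 = (I + y) - 79/6 = -79/6 + I + y)
H(-27, 19)*G = (-79/6 + 19 - 27)*(-155) = -127/6*(-155) = 19685/6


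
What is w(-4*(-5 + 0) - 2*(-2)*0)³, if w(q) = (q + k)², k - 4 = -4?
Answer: 64000000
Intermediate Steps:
k = 0 (k = 4 - 4 = 0)
w(q) = q² (w(q) = (q + 0)² = q²)
w(-4*(-5 + 0) - 2*(-2)*0)³ = ((-4*(-5 + 0) - 2*(-2)*0)²)³ = ((-4*(-5) + 4*0)²)³ = ((20 + 0)²)³ = (20²)³ = 400³ = 64000000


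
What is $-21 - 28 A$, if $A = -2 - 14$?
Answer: $427$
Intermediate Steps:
$A = -16$ ($A = -2 - 14 = -16$)
$-21 - 28 A = -21 - -448 = -21 + 448 = 427$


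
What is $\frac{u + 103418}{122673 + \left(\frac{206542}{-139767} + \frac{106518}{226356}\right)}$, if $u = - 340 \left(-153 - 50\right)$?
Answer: $\frac{909239681054796}{646830997947725} \approx 1.4057$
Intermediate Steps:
$u = 69020$ ($u = \left(-340\right) \left(-203\right) = 69020$)
$\frac{u + 103418}{122673 + \left(\frac{206542}{-139767} + \frac{106518}{226356}\right)} = \frac{69020 + 103418}{122673 + \left(\frac{206542}{-139767} + \frac{106518}{226356}\right)} = \frac{172438}{122673 + \left(206542 \left(- \frac{1}{139767}\right) + 106518 \cdot \frac{1}{226356}\right)} = \frac{172438}{122673 + \left(- \frac{206542}{139767} + \frac{17753}{37726}\right)} = \frac{172438}{122673 - \frac{5310719941}{5272849842}} = \frac{172438}{\frac{646830997947725}{5272849842}} = 172438 \cdot \frac{5272849842}{646830997947725} = \frac{909239681054796}{646830997947725}$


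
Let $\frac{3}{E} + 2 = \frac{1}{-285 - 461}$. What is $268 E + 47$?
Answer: $- \frac{529613}{1493} \approx -354.73$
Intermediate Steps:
$E = - \frac{2238}{1493}$ ($E = \frac{3}{-2 + \frac{1}{-285 - 461}} = \frac{3}{-2 + \frac{1}{-746}} = \frac{3}{-2 - \frac{1}{746}} = \frac{3}{- \frac{1493}{746}} = 3 \left(- \frac{746}{1493}\right) = - \frac{2238}{1493} \approx -1.499$)
$268 E + 47 = 268 \left(- \frac{2238}{1493}\right) + 47 = - \frac{599784}{1493} + 47 = - \frac{529613}{1493}$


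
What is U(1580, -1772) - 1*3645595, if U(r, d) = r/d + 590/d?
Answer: -3229998255/886 ≈ -3.6456e+6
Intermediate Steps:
U(r, d) = 590/d + r/d
U(1580, -1772) - 1*3645595 = (590 + 1580)/(-1772) - 1*3645595 = -1/1772*2170 - 3645595 = -1085/886 - 3645595 = -3229998255/886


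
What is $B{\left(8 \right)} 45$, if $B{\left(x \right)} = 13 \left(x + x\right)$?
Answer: $9360$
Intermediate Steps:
$B{\left(x \right)} = 26 x$ ($B{\left(x \right)} = 13 \cdot 2 x = 26 x$)
$B{\left(8 \right)} 45 = 26 \cdot 8 \cdot 45 = 208 \cdot 45 = 9360$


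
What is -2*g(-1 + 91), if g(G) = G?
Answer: -180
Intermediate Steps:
-2*g(-1 + 91) = -2*(-1 + 91) = -2*90 = -180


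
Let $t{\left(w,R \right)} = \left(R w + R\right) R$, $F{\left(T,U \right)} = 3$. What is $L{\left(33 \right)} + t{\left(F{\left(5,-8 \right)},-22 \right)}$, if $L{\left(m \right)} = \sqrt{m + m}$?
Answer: $1936 + \sqrt{66} \approx 1944.1$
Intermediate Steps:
$t{\left(w,R \right)} = R \left(R + R w\right)$ ($t{\left(w,R \right)} = \left(R + R w\right) R = R \left(R + R w\right)$)
$L{\left(m \right)} = \sqrt{2} \sqrt{m}$ ($L{\left(m \right)} = \sqrt{2 m} = \sqrt{2} \sqrt{m}$)
$L{\left(33 \right)} + t{\left(F{\left(5,-8 \right)},-22 \right)} = \sqrt{2} \sqrt{33} + \left(-22\right)^{2} \left(1 + 3\right) = \sqrt{66} + 484 \cdot 4 = \sqrt{66} + 1936 = 1936 + \sqrt{66}$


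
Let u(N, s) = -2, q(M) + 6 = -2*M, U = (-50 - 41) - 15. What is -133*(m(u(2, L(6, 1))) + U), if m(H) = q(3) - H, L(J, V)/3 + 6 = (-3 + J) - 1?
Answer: 15428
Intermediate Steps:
L(J, V) = -30 + 3*J (L(J, V) = -18 + 3*((-3 + J) - 1) = -18 + 3*(-4 + J) = -18 + (-12 + 3*J) = -30 + 3*J)
U = -106 (U = -91 - 15 = -106)
q(M) = -6 - 2*M
m(H) = -12 - H (m(H) = (-6 - 2*3) - H = (-6 - 6) - H = -12 - H)
-133*(m(u(2, L(6, 1))) + U) = -133*((-12 - 1*(-2)) - 106) = -133*((-12 + 2) - 106) = -133*(-10 - 106) = -133*(-116) = 15428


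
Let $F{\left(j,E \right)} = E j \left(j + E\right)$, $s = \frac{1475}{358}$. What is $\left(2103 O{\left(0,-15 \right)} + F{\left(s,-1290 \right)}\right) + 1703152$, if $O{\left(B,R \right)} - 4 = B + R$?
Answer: $\frac{545619701933}{64082} \approx 8.5144 \cdot 10^{6}$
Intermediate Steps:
$s = \frac{1475}{358}$ ($s = 1475 \cdot \frac{1}{358} = \frac{1475}{358} \approx 4.1201$)
$F{\left(j,E \right)} = E j \left(E + j\right)$
$O{\left(B,R \right)} = 4 + B + R$ ($O{\left(B,R \right)} = 4 + \left(B + R\right) = 4 + B + R$)
$\left(2103 O{\left(0,-15 \right)} + F{\left(s,-1290 \right)}\right) + 1703152 = \left(2103 \left(4 + 0 - 15\right) - \frac{951375 \left(-1290 + \frac{1475}{358}\right)}{179}\right) + 1703152 = \left(2103 \left(-11\right) - \frac{951375}{179} \left(- \frac{460345}{358}\right)\right) + 1703152 = \left(-23133 + \frac{437960724375}{64082}\right) + 1703152 = \frac{436478315469}{64082} + 1703152 = \frac{545619701933}{64082}$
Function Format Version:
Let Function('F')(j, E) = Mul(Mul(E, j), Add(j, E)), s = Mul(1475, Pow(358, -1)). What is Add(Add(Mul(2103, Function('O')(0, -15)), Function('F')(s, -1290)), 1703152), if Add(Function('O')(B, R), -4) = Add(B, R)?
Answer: Rational(545619701933, 64082) ≈ 8.5144e+6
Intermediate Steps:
s = Rational(1475, 358) (s = Mul(1475, Rational(1, 358)) = Rational(1475, 358) ≈ 4.1201)
Function('F')(j, E) = Mul(E, j, Add(E, j)) (Function('F')(j, E) = Mul(Mul(E, j), Add(E, j)) = Mul(E, j, Add(E, j)))
Function('O')(B, R) = Add(4, B, R) (Function('O')(B, R) = Add(4, Add(B, R)) = Add(4, B, R))
Add(Add(Mul(2103, Function('O')(0, -15)), Function('F')(s, -1290)), 1703152) = Add(Add(Mul(2103, Add(4, 0, -15)), Mul(-1290, Rational(1475, 358), Add(-1290, Rational(1475, 358)))), 1703152) = Add(Add(Mul(2103, -11), Mul(-1290, Rational(1475, 358), Rational(-460345, 358))), 1703152) = Add(Add(-23133, Rational(437960724375, 64082)), 1703152) = Add(Rational(436478315469, 64082), 1703152) = Rational(545619701933, 64082)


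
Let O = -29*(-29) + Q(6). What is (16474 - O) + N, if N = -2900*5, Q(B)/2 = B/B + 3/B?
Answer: 1130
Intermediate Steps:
Q(B) = 2 + 6/B (Q(B) = 2*(B/B + 3/B) = 2*(1 + 3/B) = 2 + 6/B)
N = -14500
O = 844 (O = -29*(-29) + (2 + 6/6) = 841 + (2 + 6*(⅙)) = 841 + (2 + 1) = 841 + 3 = 844)
(16474 - O) + N = (16474 - 1*844) - 14500 = (16474 - 844) - 14500 = 15630 - 14500 = 1130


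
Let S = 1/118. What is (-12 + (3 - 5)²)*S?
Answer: -4/59 ≈ -0.067797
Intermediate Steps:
S = 1/118 ≈ 0.0084746
(-12 + (3 - 5)²)*S = (-12 + (3 - 5)²)*(1/118) = (-12 + (-2)²)*(1/118) = (-12 + 4)*(1/118) = -8*1/118 = -4/59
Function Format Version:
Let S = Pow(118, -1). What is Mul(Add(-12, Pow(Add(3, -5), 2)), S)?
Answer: Rational(-4, 59) ≈ -0.067797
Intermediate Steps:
S = Rational(1, 118) ≈ 0.0084746
Mul(Add(-12, Pow(Add(3, -5), 2)), S) = Mul(Add(-12, Pow(Add(3, -5), 2)), Rational(1, 118)) = Mul(Add(-12, Pow(-2, 2)), Rational(1, 118)) = Mul(Add(-12, 4), Rational(1, 118)) = Mul(-8, Rational(1, 118)) = Rational(-4, 59)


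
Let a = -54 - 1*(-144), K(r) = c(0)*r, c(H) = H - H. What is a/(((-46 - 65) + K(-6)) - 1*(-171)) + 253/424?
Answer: 889/424 ≈ 2.0967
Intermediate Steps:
c(H) = 0
K(r) = 0 (K(r) = 0*r = 0)
a = 90 (a = -54 + 144 = 90)
a/(((-46 - 65) + K(-6)) - 1*(-171)) + 253/424 = 90/(((-46 - 65) + 0) - 1*(-171)) + 253/424 = 90/((-111 + 0) + 171) + 253*(1/424) = 90/(-111 + 171) + 253/424 = 90/60 + 253/424 = 90*(1/60) + 253/424 = 3/2 + 253/424 = 889/424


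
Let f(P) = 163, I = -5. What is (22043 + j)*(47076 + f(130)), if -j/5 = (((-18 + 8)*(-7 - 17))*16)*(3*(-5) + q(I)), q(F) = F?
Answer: 19181065277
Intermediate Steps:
j = 384000 (j = -5*((-18 + 8)*(-7 - 17))*16*(3*(-5) - 5) = -5*-10*(-24)*16*(-15 - 5) = -5*240*16*(-20) = -19200*(-20) = -5*(-76800) = 384000)
(22043 + j)*(47076 + f(130)) = (22043 + 384000)*(47076 + 163) = 406043*47239 = 19181065277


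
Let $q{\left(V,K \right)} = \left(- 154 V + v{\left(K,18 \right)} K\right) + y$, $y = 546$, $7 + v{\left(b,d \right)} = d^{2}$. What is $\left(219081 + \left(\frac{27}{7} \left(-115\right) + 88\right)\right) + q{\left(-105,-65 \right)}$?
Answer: $\frac{1503855}{7} \approx 2.1484 \cdot 10^{5}$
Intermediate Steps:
$v{\left(b,d \right)} = -7 + d^{2}$
$q{\left(V,K \right)} = 546 - 154 V + 317 K$ ($q{\left(V,K \right)} = \left(- 154 V + \left(-7 + 18^{2}\right) K\right) + 546 = \left(- 154 V + \left(-7 + 324\right) K\right) + 546 = \left(- 154 V + 317 K\right) + 546 = 546 - 154 V + 317 K$)
$\left(219081 + \left(\frac{27}{7} \left(-115\right) + 88\right)\right) + q{\left(-105,-65 \right)} = \left(219081 + \left(\frac{27}{7} \left(-115\right) + 88\right)\right) + \left(546 - -16170 + 317 \left(-65\right)\right) = \left(219081 + \left(27 \cdot \frac{1}{7} \left(-115\right) + 88\right)\right) + \left(546 + 16170 - 20605\right) = \left(219081 + \left(\frac{27}{7} \left(-115\right) + 88\right)\right) - 3889 = \left(219081 + \left(- \frac{3105}{7} + 88\right)\right) - 3889 = \left(219081 - \frac{2489}{7}\right) - 3889 = \frac{1531078}{7} - 3889 = \frac{1503855}{7}$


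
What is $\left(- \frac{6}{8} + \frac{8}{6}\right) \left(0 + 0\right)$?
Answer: $0$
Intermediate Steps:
$\left(- \frac{6}{8} + \frac{8}{6}\right) \left(0 + 0\right) = \left(\left(-6\right) \frac{1}{8} + 8 \cdot \frac{1}{6}\right) 0 = \left(- \frac{3}{4} + \frac{4}{3}\right) 0 = \frac{7}{12} \cdot 0 = 0$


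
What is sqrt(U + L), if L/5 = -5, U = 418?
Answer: sqrt(393) ≈ 19.824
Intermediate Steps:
L = -25 (L = 5*(-5) = -25)
sqrt(U + L) = sqrt(418 - 25) = sqrt(393)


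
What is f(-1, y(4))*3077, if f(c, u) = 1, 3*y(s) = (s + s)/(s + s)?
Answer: 3077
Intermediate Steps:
y(s) = ⅓ (y(s) = ((s + s)/(s + s))/3 = ((2*s)/((2*s)))/3 = ((2*s)*(1/(2*s)))/3 = (⅓)*1 = ⅓)
f(-1, y(4))*3077 = 1*3077 = 3077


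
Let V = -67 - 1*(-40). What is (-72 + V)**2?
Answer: 9801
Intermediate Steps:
V = -27 (V = -67 + 40 = -27)
(-72 + V)**2 = (-72 - 27)**2 = (-99)**2 = 9801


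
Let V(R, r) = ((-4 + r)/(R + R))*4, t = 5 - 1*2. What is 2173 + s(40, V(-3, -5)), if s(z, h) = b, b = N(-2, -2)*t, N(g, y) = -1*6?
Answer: 2155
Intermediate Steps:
N(g, y) = -6
t = 3 (t = 5 - 2 = 3)
V(R, r) = 2*(-4 + r)/R (V(R, r) = ((-4 + r)/((2*R)))*4 = ((-4 + r)*(1/(2*R)))*4 = ((-4 + r)/(2*R))*4 = 2*(-4 + r)/R)
b = -18 (b = -6*3 = -18)
s(z, h) = -18
2173 + s(40, V(-3, -5)) = 2173 - 18 = 2155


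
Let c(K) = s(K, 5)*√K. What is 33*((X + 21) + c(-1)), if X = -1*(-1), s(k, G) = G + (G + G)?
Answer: 726 + 495*I ≈ 726.0 + 495.0*I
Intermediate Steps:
s(k, G) = 3*G (s(k, G) = G + 2*G = 3*G)
c(K) = 15*√K (c(K) = (3*5)*√K = 15*√K)
X = 1
33*((X + 21) + c(-1)) = 33*((1 + 21) + 15*√(-1)) = 33*(22 + 15*I) = 726 + 495*I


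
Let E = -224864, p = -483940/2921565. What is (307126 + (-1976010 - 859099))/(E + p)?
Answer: 1477133330679/131391055220 ≈ 11.242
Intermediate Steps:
p = -96788/584313 (p = -483940*1/2921565 = -96788/584313 ≈ -0.16564)
(307126 + (-1976010 - 859099))/(E + p) = (307126 + (-1976010 - 859099))/(-224864 - 96788/584313) = (307126 - 2835109)/(-131391055220/584313) = -2527983*(-584313/131391055220) = 1477133330679/131391055220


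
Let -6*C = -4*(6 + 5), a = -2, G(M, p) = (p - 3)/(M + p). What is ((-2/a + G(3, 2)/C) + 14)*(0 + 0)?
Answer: 0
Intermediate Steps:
G(M, p) = (-3 + p)/(M + p)
C = 22/3 (C = -(-2)*(6 + 5)/3 = -(-2)*11/3 = -1/6*(-44) = 22/3 ≈ 7.3333)
((-2/a + G(3, 2)/C) + 14)*(0 + 0) = ((-2/(-2) + ((-3 + 2)/(3 + 2))/(22/3)) + 14)*(0 + 0) = ((-2*(-1/2) + (-1/5)*(3/22)) + 14)*0 = ((1 + ((1/5)*(-1))*(3/22)) + 14)*0 = ((1 - 1/5*3/22) + 14)*0 = ((1 - 3/110) + 14)*0 = (107/110 + 14)*0 = (1647/110)*0 = 0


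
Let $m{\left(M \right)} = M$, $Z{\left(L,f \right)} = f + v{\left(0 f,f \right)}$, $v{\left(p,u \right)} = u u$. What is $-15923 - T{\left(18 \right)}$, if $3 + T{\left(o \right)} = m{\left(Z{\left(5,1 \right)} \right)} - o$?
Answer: $-15904$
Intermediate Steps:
$v{\left(p,u \right)} = u^{2}$
$Z{\left(L,f \right)} = f + f^{2}$
$T{\left(o \right)} = -1 - o$ ($T{\left(o \right)} = -3 - \left(o - \left(1 + 1\right)\right) = -3 - \left(-2 + o\right) = -1 - o$)
$-15923 - T{\left(18 \right)} = -15923 - \left(-1 - 18\right) = -15923 - -19 = -15923 + 19 = -15904$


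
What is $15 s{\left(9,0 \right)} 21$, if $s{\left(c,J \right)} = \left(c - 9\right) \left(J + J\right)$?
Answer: $0$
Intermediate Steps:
$s{\left(c,J \right)} = 2 J \left(-9 + c\right)$ ($s{\left(c,J \right)} = \left(-9 + c\right) 2 J = 2 J \left(-9 + c\right)$)
$15 s{\left(9,0 \right)} 21 = 15 \cdot 2 \cdot 0 \left(-9 + 9\right) 21 = 15 \cdot 2 \cdot 0 \cdot 0 \cdot 21 = 15 \cdot 0 \cdot 21 = 0 \cdot 21 = 0$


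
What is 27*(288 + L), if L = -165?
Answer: 3321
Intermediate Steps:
27*(288 + L) = 27*(288 - 165) = 27*123 = 3321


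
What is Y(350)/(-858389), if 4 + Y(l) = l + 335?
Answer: -681/858389 ≈ -0.00079335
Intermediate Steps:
Y(l) = 331 + l (Y(l) = -4 + (l + 335) = -4 + (335 + l) = 331 + l)
Y(350)/(-858389) = (331 + 350)/(-858389) = 681*(-1/858389) = -681/858389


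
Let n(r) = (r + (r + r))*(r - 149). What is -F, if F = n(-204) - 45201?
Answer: -170835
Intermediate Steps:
n(r) = 3*r*(-149 + r) (n(r) = (r + 2*r)*(-149 + r) = (3*r)*(-149 + r) = 3*r*(-149 + r))
F = 170835 (F = 3*(-204)*(-149 - 204) - 45201 = 3*(-204)*(-353) - 45201 = 216036 - 45201 = 170835)
-F = -1*170835 = -170835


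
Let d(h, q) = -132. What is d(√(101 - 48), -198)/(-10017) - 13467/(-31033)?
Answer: 46331765/103619187 ≈ 0.44713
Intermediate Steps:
d(√(101 - 48), -198)/(-10017) - 13467/(-31033) = -132/(-10017) - 13467/(-31033) = -132*(-1/10017) - 13467*(-1/31033) = 44/3339 + 13467/31033 = 46331765/103619187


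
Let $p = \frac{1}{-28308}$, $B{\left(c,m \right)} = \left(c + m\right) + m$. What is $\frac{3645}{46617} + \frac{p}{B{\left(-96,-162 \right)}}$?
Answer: $\frac{14445587939}{184748765040} \approx 0.07819$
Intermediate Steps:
$B{\left(c,m \right)} = c + 2 m$
$p = - \frac{1}{28308} \approx -3.5326 \cdot 10^{-5}$
$\frac{3645}{46617} + \frac{p}{B{\left(-96,-162 \right)}} = \frac{3645}{46617} - \frac{1}{28308 \left(-96 + 2 \left(-162\right)\right)} = 3645 \cdot \frac{1}{46617} - \frac{1}{28308 \left(-96 - 324\right)} = \frac{1215}{15539} - \frac{1}{28308 \left(-420\right)} = \frac{1215}{15539} - - \frac{1}{11889360} = \frac{1215}{15539} + \frac{1}{11889360} = \frac{14445587939}{184748765040}$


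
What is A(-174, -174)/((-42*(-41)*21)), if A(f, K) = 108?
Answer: 6/2009 ≈ 0.0029866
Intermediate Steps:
A(-174, -174)/((-42*(-41)*21)) = 108/((-42*(-41)*21)) = 108/((1722*21)) = 108/36162 = 108*(1/36162) = 6/2009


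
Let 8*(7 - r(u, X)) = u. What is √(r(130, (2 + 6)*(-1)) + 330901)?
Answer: 3*√147063/2 ≈ 575.23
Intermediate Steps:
r(u, X) = 7 - u/8
√(r(130, (2 + 6)*(-1)) + 330901) = √((7 - ⅛*130) + 330901) = √((7 - 65/4) + 330901) = √(-37/4 + 330901) = √(1323567/4) = 3*√147063/2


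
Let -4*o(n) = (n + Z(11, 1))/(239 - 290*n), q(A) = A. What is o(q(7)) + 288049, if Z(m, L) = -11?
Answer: 515895758/1791 ≈ 2.8805e+5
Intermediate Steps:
o(n) = -(-11 + n)/(4*(239 - 290*n)) (o(n) = -(n - 11)/(4*(239 - 290*n)) = -(-11 + n)/(4*(239 - 290*n)))
o(q(7)) + 288049 = (-11 + 7)/(4*(-239 + 290*7)) + 288049 = (¼)*(-4)/(-239 + 2030) + 288049 = (¼)*(-4)/1791 + 288049 = (¼)*(1/1791)*(-4) + 288049 = -1/1791 + 288049 = 515895758/1791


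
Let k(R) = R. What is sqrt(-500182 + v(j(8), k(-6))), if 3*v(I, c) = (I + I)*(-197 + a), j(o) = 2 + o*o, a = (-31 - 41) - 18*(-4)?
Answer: 5*I*sqrt(20354) ≈ 713.34*I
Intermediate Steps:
a = 0 (a = -72 + 72 = 0)
j(o) = 2 + o**2
v(I, c) = -394*I/3 (v(I, c) = ((I + I)*(-197 + 0))/3 = ((2*I)*(-197))/3 = (-394*I)/3 = -394*I/3)
sqrt(-500182 + v(j(8), k(-6))) = sqrt(-500182 - 394*(2 + 8**2)/3) = sqrt(-500182 - 394*(2 + 64)/3) = sqrt(-500182 - 394/3*66) = sqrt(-500182 - 8668) = sqrt(-508850) = 5*I*sqrt(20354)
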